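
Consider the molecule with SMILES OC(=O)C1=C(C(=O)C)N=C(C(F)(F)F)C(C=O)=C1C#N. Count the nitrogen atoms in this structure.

2

Scan the SMILES for N atoms (remember two-letter symbols like Cl and Br are single atoms).
Nitrogen count: 2.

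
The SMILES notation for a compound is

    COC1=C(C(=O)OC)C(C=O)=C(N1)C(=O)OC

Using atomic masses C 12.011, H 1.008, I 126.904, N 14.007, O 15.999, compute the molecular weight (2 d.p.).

First, the molecular formula is C10H11NO6 (counting implicit H from valence).
  C: 10 × 12.011 = 120.110
  H: 11 × 1.008 = 11.088
  N: 1 × 14.007 = 14.007
  O: 6 × 15.999 = 95.994
Sum: 10×12.011 + 11×1.008 + 1×14.007 + 6×15.999 = 241.199 → 241.20 g/mol.

241.20 g/mol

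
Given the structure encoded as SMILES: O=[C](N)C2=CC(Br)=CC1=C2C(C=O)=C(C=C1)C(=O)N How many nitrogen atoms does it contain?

2

Scan the SMILES for N atoms (remember two-letter symbols like Cl and Br are single atoms).
Nitrogen count: 2.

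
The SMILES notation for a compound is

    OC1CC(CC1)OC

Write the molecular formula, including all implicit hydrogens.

Walk through each heavy atom and fill implicit hydrogens from standard valence (C 4, N 3, O 2, S 2, halogen 1):
  atom 1: O, bond orders sum to 1 (valence 2) → 1 H
  atom 2: C, bond orders sum to 3 (valence 4) → 1 H
  atom 3: C, bond orders sum to 2 (valence 4) → 2 H
  atom 4: C, bond orders sum to 3 (valence 4) → 1 H
  atom 5: C, bond orders sum to 2 (valence 4) → 2 H
  atom 6: C, bond orders sum to 2 (valence 4) → 2 H
  atom 7: O, bond orders sum to 2 (valence 2) → 0 H
  atom 8: C, bond orders sum to 1 (valence 4) → 3 H
Totals → C:6, H:12, O:2.
In Hill order: C6H12O2.

C6H12O2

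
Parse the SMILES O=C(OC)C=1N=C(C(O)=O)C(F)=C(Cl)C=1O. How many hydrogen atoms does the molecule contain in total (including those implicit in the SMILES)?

5

Walk through each heavy atom and fill implicit hydrogens from standard valence (C 4, N 3, O 2, S 2, halogen 1):
  atom 1: O, bond orders sum to 2 (valence 2) → 0 H
  atom 2: C, bond orders sum to 4 (valence 4) → 0 H
  atom 3: O, bond orders sum to 2 (valence 2) → 0 H
  atom 4: C, bond orders sum to 1 (valence 4) → 3 H
  atom 5: C, bond orders sum to 4 (valence 4) → 0 H
  atom 6: N, bond orders sum to 3 (valence 3) → 0 H
  atom 7: C, bond orders sum to 4 (valence 4) → 0 H
  atom 8: C, bond orders sum to 4 (valence 4) → 0 H
  atom 9: O, bond orders sum to 1 (valence 2) → 1 H
  atom 10: O, bond orders sum to 2 (valence 2) → 0 H
  atom 11: C, bond orders sum to 4 (valence 4) → 0 H
  atom 12: F (halogen, monovalent) → 0 H
  atom 13: C, bond orders sum to 4 (valence 4) → 0 H
  atom 14: Cl (halogen, monovalent) → 0 H
  atom 15: C, bond orders sum to 4 (valence 4) → 0 H
  atom 16: O, bond orders sum to 1 (valence 2) → 1 H
Total hydrogens: 5.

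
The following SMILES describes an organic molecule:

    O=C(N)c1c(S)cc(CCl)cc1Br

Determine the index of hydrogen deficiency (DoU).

Molecular formula: C8H7BrClNOS.
DoU = (2C + 2 + N − H − X) / 2, where X is the halogen count and O/S are ignored.
    = (2·8 + 2 + 1 − 7 − 2) / 2 = 10 / 2 = 5.

5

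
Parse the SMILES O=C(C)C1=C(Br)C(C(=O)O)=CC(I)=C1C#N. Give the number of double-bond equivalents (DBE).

Degree of unsaturation = (number of rings) + (number of π bonds).
Ring closures in the SMILES: 1.
π bonds: 5 double bonds (each 1 DoU), 1 triple bond (each 2 DoU) → 7 DoU from unsaturation.
Total DoU = 1 + 7 = 8.

8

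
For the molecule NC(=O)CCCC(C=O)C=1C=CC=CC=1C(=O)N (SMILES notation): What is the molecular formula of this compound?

C13H16N2O3

Walk through each heavy atom and fill implicit hydrogens from standard valence (C 4, N 3, O 2, S 2, halogen 1):
  atom 1: N, bond orders sum to 1 (valence 3) → 2 H
  atom 2: C, bond orders sum to 4 (valence 4) → 0 H
  atom 3: O, bond orders sum to 2 (valence 2) → 0 H
  atom 4: C, bond orders sum to 2 (valence 4) → 2 H
  atom 5: C, bond orders sum to 2 (valence 4) → 2 H
  atom 6: C, bond orders sum to 2 (valence 4) → 2 H
  atom 7: C, bond orders sum to 3 (valence 4) → 1 H
  atom 8: C, bond orders sum to 3 (valence 4) → 1 H
  atom 9: O, bond orders sum to 2 (valence 2) → 0 H
  atom 10: C, bond orders sum to 4 (valence 4) → 0 H
  atom 11: C, bond orders sum to 3 (valence 4) → 1 H
  atom 12: C, bond orders sum to 3 (valence 4) → 1 H
  atom 13: C, bond orders sum to 3 (valence 4) → 1 H
  atom 14: C, bond orders sum to 3 (valence 4) → 1 H
  atom 15: C, bond orders sum to 4 (valence 4) → 0 H
  atom 16: C, bond orders sum to 4 (valence 4) → 0 H
  atom 17: O, bond orders sum to 2 (valence 2) → 0 H
  atom 18: N, bond orders sum to 1 (valence 3) → 2 H
Totals → C:13, H:16, N:2, O:3.
In Hill order: C13H16N2O3.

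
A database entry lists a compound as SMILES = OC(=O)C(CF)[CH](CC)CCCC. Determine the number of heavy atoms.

Every atom symbol written in the SMILES (organic subset) is one heavy atom; implicit H are not written.
Heavy atoms by element → C:10, F:1, O:2.
Total: 13.

13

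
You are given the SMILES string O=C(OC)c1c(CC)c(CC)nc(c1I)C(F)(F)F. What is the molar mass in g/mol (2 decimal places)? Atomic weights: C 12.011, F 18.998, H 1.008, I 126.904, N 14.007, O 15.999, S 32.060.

First, the molecular formula is C12H13F3INO2 (counting implicit H from valence).
  C: 12 × 12.011 = 144.132
  F: 3 × 18.998 = 56.994
  H: 13 × 1.008 = 13.104
  I: 1 × 126.904 = 126.904
  N: 1 × 14.007 = 14.007
  O: 2 × 15.999 = 31.998
Sum: 12×12.011 + 3×18.998 + 13×1.008 + 1×126.904 + 1×14.007 + 2×15.999 = 387.139 → 387.14 g/mol.

387.14 g/mol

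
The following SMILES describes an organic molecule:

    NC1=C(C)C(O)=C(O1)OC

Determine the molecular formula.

Walk through each heavy atom and fill implicit hydrogens from standard valence (C 4, N 3, O 2, S 2, halogen 1):
  atom 1: N, bond orders sum to 1 (valence 3) → 2 H
  atom 2: C, bond orders sum to 4 (valence 4) → 0 H
  atom 3: C, bond orders sum to 4 (valence 4) → 0 H
  atom 4: C, bond orders sum to 1 (valence 4) → 3 H
  atom 5: C, bond orders sum to 4 (valence 4) → 0 H
  atom 6: O, bond orders sum to 1 (valence 2) → 1 H
  atom 7: C, bond orders sum to 4 (valence 4) → 0 H
  atom 8: O, bond orders sum to 2 (valence 2) → 0 H
  atom 9: O, bond orders sum to 2 (valence 2) → 0 H
  atom 10: C, bond orders sum to 1 (valence 4) → 3 H
Totals → C:6, H:9, N:1, O:3.
In Hill order: C6H9NO3.

C6H9NO3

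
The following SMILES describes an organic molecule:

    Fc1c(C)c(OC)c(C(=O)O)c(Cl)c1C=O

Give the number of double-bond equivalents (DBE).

Molecular formula: C10H8ClFO4.
DoU = (2C + 2 + N − H − X) / 2, where X is the halogen count and O/S are ignored.
    = (2·10 + 2 + 0 − 8 − 2) / 2 = 12 / 2 = 6.

6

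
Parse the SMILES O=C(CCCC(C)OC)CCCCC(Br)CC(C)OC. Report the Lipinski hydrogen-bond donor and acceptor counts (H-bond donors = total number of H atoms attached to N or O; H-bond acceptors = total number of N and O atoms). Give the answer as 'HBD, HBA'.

0, 3

Donors: find every N or O and count the H atoms it carries.
  atom 1 (O): bond orders sum to 2 → 0 H
  atom 8 (O): bond orders sum to 2 → 0 H
  atom 19 (O): bond orders sum to 2 → 0 H
Lipinski HBD = 0.
Acceptors: N atoms = 0, O atoms = 3 → HBA = 3.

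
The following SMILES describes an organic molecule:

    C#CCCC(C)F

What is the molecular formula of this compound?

Walk through each heavy atom and fill implicit hydrogens from standard valence (C 4, N 3, O 2, S 2, halogen 1):
  atom 1: C, bond orders sum to 3 (valence 4) → 1 H
  atom 2: C, bond orders sum to 4 (valence 4) → 0 H
  atom 3: C, bond orders sum to 2 (valence 4) → 2 H
  atom 4: C, bond orders sum to 2 (valence 4) → 2 H
  atom 5: C, bond orders sum to 3 (valence 4) → 1 H
  atom 6: C, bond orders sum to 1 (valence 4) → 3 H
  atom 7: F (halogen, monovalent) → 0 H
Totals → C:6, H:9, F:1.

C6H9F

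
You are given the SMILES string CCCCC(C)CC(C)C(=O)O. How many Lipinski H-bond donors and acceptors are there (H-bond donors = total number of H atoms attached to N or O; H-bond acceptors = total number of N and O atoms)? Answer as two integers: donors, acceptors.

Donors: find every N or O and count the H atoms it carries.
  atom 11 (O): bond orders sum to 2 → 0 H
  atom 12 (O): bond orders sum to 1 → 1 H
Lipinski HBD = 1.
Acceptors: N atoms = 0, O atoms = 2 → HBA = 2.

1, 2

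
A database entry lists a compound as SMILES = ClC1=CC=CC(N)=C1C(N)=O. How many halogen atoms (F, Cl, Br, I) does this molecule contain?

Halogen atoms appear at heavy-atom position 1 (1×Cl).
Other groups present: 1 amide, 1 primary amine.
Halogen count: 1.

1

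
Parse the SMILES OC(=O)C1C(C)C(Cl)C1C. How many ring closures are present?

In SMILES, each pair of matching ring-closure digits denotes one ring-closing bond; the number of such bonds equals the number of independent rings.
Ring-closure bonds here: 1.

1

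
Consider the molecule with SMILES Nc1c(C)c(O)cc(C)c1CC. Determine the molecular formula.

C10H15NO

Walk through each heavy atom and fill implicit hydrogens from standard valence (C 4, N 3, O 2, S 2, halogen 1); for lowercase aromatic atoms, an aromatic c carries 1 H when it has two neighbours and 0 H with three, and aromatic n carries 0 H:
  atom 1: N, bond orders sum to 1 (valence 3) → 2 H
  atom 2: aromatic c, 3 neighbours → 0 H
  atom 3: aromatic c, 3 neighbours → 0 H
  atom 4: C, bond orders sum to 1 (valence 4) → 3 H
  atom 5: aromatic c, 3 neighbours → 0 H
  atom 6: O, bond orders sum to 1 (valence 2) → 1 H
  atom 7: aromatic c, 2 neighbours → 1 H
  atom 8: aromatic c, 3 neighbours → 0 H
  atom 9: C, bond orders sum to 1 (valence 4) → 3 H
  atom 10: aromatic c, 3 neighbours → 0 H
  atom 11: C, bond orders sum to 2 (valence 4) → 2 H
  atom 12: C, bond orders sum to 1 (valence 4) → 3 H
Totals → C:10, H:15, N:1, O:1.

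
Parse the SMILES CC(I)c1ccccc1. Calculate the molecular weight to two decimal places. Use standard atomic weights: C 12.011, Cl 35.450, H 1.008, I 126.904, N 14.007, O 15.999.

First, the molecular formula is C8H9I (counting implicit H from valence).
  C: 8 × 12.011 = 96.088
  H: 9 × 1.008 = 9.072
  I: 1 × 126.904 = 126.904
Sum: 8×12.011 + 9×1.008 + 1×126.904 = 232.064 → 232.06 g/mol.

232.06 g/mol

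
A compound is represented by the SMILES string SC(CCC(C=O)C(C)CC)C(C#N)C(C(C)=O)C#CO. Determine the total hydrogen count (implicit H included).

23

Walk through each heavy atom and fill implicit hydrogens from standard valence (C 4, N 3, O 2, S 2, halogen 1):
  atom 1: S, bond orders sum to 1 (valence 2) → 1 H
  atom 2: C, bond orders sum to 3 (valence 4) → 1 H
  atom 3: C, bond orders sum to 2 (valence 4) → 2 H
  atom 4: C, bond orders sum to 2 (valence 4) → 2 H
  atom 5: C, bond orders sum to 3 (valence 4) → 1 H
  atom 6: C, bond orders sum to 3 (valence 4) → 1 H
  atom 7: O, bond orders sum to 2 (valence 2) → 0 H
  atom 8: C, bond orders sum to 3 (valence 4) → 1 H
  atom 9: C, bond orders sum to 1 (valence 4) → 3 H
  atom 10: C, bond orders sum to 2 (valence 4) → 2 H
  atom 11: C, bond orders sum to 1 (valence 4) → 3 H
  atom 12: C, bond orders sum to 3 (valence 4) → 1 H
  atom 13: C, bond orders sum to 4 (valence 4) → 0 H
  atom 14: N, bond orders sum to 3 (valence 3) → 0 H
  atom 15: C, bond orders sum to 3 (valence 4) → 1 H
  atom 16: C, bond orders sum to 4 (valence 4) → 0 H
  atom 17: C, bond orders sum to 1 (valence 4) → 3 H
  atom 18: O, bond orders sum to 2 (valence 2) → 0 H
  atom 19: C, bond orders sum to 4 (valence 4) → 0 H
  atom 20: C, bond orders sum to 4 (valence 4) → 0 H
  atom 21: O, bond orders sum to 1 (valence 2) → 1 H
Total hydrogens: 23.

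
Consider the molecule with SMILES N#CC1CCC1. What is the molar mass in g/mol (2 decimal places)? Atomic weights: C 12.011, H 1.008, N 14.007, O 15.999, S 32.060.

81.12 g/mol

First, the molecular formula is C5H7N (counting implicit H from valence).
  C: 5 × 12.011 = 60.055
  H: 7 × 1.008 = 7.056
  N: 1 × 14.007 = 14.007
Sum: 5×12.011 + 7×1.008 + 1×14.007 = 81.118 → 81.12 g/mol.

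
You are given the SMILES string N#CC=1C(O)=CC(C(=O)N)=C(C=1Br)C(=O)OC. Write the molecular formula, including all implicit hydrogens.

Walk through each heavy atom and fill implicit hydrogens from standard valence (C 4, N 3, O 2, S 2, halogen 1):
  atom 1: N, bond orders sum to 3 (valence 3) → 0 H
  atom 2: C, bond orders sum to 4 (valence 4) → 0 H
  atom 3: C, bond orders sum to 4 (valence 4) → 0 H
  atom 4: C, bond orders sum to 4 (valence 4) → 0 H
  atom 5: O, bond orders sum to 1 (valence 2) → 1 H
  atom 6: C, bond orders sum to 3 (valence 4) → 1 H
  atom 7: C, bond orders sum to 4 (valence 4) → 0 H
  atom 8: C, bond orders sum to 4 (valence 4) → 0 H
  atom 9: O, bond orders sum to 2 (valence 2) → 0 H
  atom 10: N, bond orders sum to 1 (valence 3) → 2 H
  atom 11: C, bond orders sum to 4 (valence 4) → 0 H
  atom 12: C, bond orders sum to 4 (valence 4) → 0 H
  atom 13: Br (halogen, monovalent) → 0 H
  atom 14: C, bond orders sum to 4 (valence 4) → 0 H
  atom 15: O, bond orders sum to 2 (valence 2) → 0 H
  atom 16: O, bond orders sum to 2 (valence 2) → 0 H
  atom 17: C, bond orders sum to 1 (valence 4) → 3 H
Totals → C:10, H:7, Br:1, N:2, O:4.

C10H7BrN2O4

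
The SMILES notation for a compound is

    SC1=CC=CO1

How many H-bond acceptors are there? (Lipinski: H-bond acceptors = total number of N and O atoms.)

1

N atoms: 0; O atoms: 1.
Lipinski HBA = 0 + 1 = 1.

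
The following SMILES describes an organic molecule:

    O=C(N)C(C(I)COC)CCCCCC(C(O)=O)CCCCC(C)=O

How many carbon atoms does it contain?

18

Count every carbon token in the SMILES (each C, including those in ring-closure positions and inside branches).
Carbon count: 18.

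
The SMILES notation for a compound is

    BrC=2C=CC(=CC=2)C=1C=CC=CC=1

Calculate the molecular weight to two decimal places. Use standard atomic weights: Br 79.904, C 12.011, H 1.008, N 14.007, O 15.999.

First, the molecular formula is C12H9Br (counting implicit H from valence).
  Br: 1 × 79.904 = 79.904
  C: 12 × 12.011 = 144.132
  H: 9 × 1.008 = 9.072
Sum: 1×79.904 + 12×12.011 + 9×1.008 = 233.108 → 233.11 g/mol.

233.11 g/mol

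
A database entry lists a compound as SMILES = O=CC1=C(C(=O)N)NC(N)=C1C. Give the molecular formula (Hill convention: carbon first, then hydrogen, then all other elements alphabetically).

Walk through each heavy atom and fill implicit hydrogens from standard valence (C 4, N 3, O 2, S 2, halogen 1):
  atom 1: O, bond orders sum to 2 (valence 2) → 0 H
  atom 2: C, bond orders sum to 3 (valence 4) → 1 H
  atom 3: C, bond orders sum to 4 (valence 4) → 0 H
  atom 4: C, bond orders sum to 4 (valence 4) → 0 H
  atom 5: C, bond orders sum to 4 (valence 4) → 0 H
  atom 6: O, bond orders sum to 2 (valence 2) → 0 H
  atom 7: N, bond orders sum to 1 (valence 3) → 2 H
  atom 8: N, bond orders sum to 2 (valence 3) → 1 H
  atom 9: C, bond orders sum to 4 (valence 4) → 0 H
  atom 10: N, bond orders sum to 1 (valence 3) → 2 H
  atom 11: C, bond orders sum to 4 (valence 4) → 0 H
  atom 12: C, bond orders sum to 1 (valence 4) → 3 H
Totals → C:7, H:9, N:3, O:2.
In Hill order: C7H9N3O2.

C7H9N3O2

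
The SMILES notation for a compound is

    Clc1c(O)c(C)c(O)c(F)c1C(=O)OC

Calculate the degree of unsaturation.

Molecular formula: C9H8ClFO4.
DoU = (2C + 2 + N − H − X) / 2, where X is the halogen count and O/S are ignored.
    = (2·9 + 2 + 0 − 8 − 2) / 2 = 10 / 2 = 5.

5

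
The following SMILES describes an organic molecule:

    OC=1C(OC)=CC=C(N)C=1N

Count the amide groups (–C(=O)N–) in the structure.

Scan the SMILES for the amide motif — none present.
Groups that are present: 1 ether, 1 hydroxyl, 2 primary amine.

0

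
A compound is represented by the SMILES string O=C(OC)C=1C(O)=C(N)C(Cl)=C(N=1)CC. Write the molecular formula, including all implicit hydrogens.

Walk through each heavy atom and fill implicit hydrogens from standard valence (C 4, N 3, O 2, S 2, halogen 1):
  atom 1: O, bond orders sum to 2 (valence 2) → 0 H
  atom 2: C, bond orders sum to 4 (valence 4) → 0 H
  atom 3: O, bond orders sum to 2 (valence 2) → 0 H
  atom 4: C, bond orders sum to 1 (valence 4) → 3 H
  atom 5: C, bond orders sum to 4 (valence 4) → 0 H
  atom 6: C, bond orders sum to 4 (valence 4) → 0 H
  atom 7: O, bond orders sum to 1 (valence 2) → 1 H
  atom 8: C, bond orders sum to 4 (valence 4) → 0 H
  atom 9: N, bond orders sum to 1 (valence 3) → 2 H
  atom 10: C, bond orders sum to 4 (valence 4) → 0 H
  atom 11: Cl (halogen, monovalent) → 0 H
  atom 12: C, bond orders sum to 4 (valence 4) → 0 H
  atom 13: N, bond orders sum to 3 (valence 3) → 0 H
  atom 14: C, bond orders sum to 2 (valence 4) → 2 H
  atom 15: C, bond orders sum to 1 (valence 4) → 3 H
Totals → C:9, H:11, Cl:1, N:2, O:3.

C9H11ClN2O3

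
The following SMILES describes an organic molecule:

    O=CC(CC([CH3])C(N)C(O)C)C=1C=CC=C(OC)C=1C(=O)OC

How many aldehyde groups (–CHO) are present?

1

The aldehyde motif appears at heavy-atom position 2 in the SMILES.
Other groups present: 1 ester, 1 ether, 1 hydroxyl, 1 primary amine.
Aldehyde count: 1.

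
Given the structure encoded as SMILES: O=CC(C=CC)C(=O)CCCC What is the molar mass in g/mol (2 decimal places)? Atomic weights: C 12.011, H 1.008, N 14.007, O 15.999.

168.24 g/mol

First, the molecular formula is C10H16O2 (counting implicit H from valence).
  C: 10 × 12.011 = 120.110
  H: 16 × 1.008 = 16.128
  O: 2 × 15.999 = 31.998
Sum: 10×12.011 + 16×1.008 + 2×15.999 = 168.236 → 168.24 g/mol.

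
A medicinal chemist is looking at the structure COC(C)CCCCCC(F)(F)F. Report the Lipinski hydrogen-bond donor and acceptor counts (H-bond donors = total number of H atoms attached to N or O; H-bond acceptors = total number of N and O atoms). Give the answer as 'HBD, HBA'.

0, 1

Donors: find every N or O and count the H atoms it carries.
  atom 2 (O): bond orders sum to 2 → 0 H
Lipinski HBD = 0.
Acceptors: N atoms = 0, O atoms = 1 → HBA = 1.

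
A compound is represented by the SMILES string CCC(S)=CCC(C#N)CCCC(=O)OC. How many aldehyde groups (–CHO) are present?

Scan the SMILES for the aldehyde motif — none present.
Groups that are present: 1 alkene, 1 ester, 1 nitrile, 1 thiol.

0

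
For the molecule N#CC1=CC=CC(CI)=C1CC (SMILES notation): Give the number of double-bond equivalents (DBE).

6

Degree of unsaturation = (number of rings) + (number of π bonds).
Ring closures in the SMILES: 1.
π bonds: 3 double bonds (each 1 DoU), 1 triple bond (each 2 DoU) → 5 DoU from unsaturation.
Total DoU = 1 + 5 = 6.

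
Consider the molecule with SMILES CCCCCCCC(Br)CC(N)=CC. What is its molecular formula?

C12H24BrN

Walk through each heavy atom and fill implicit hydrogens from standard valence (C 4, N 3, O 2, S 2, halogen 1):
  atom 1: C, bond orders sum to 1 (valence 4) → 3 H
  atom 2: C, bond orders sum to 2 (valence 4) → 2 H
  atom 3: C, bond orders sum to 2 (valence 4) → 2 H
  atom 4: C, bond orders sum to 2 (valence 4) → 2 H
  atom 5: C, bond orders sum to 2 (valence 4) → 2 H
  atom 6: C, bond orders sum to 2 (valence 4) → 2 H
  atom 7: C, bond orders sum to 2 (valence 4) → 2 H
  atom 8: C, bond orders sum to 3 (valence 4) → 1 H
  atom 9: Br (halogen, monovalent) → 0 H
  atom 10: C, bond orders sum to 2 (valence 4) → 2 H
  atom 11: C, bond orders sum to 4 (valence 4) → 0 H
  atom 12: N, bond orders sum to 1 (valence 3) → 2 H
  atom 13: C, bond orders sum to 3 (valence 4) → 1 H
  atom 14: C, bond orders sum to 1 (valence 4) → 3 H
Totals → C:12, H:24, Br:1, N:1.
In Hill order: C12H24BrN.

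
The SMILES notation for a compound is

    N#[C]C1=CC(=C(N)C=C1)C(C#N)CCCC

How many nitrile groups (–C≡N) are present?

2

The nitrile motif appears at heavy-atom positions 2, 11 in the SMILES.
Other groups present: 1 primary amine.
Nitrile count: 2.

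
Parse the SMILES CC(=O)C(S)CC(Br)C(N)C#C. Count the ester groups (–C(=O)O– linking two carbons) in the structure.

0

Scan the SMILES for the ester motif — none present.
Groups that are present: 1 alkyne, 1 ketone, 1 primary amine, 1 thiol.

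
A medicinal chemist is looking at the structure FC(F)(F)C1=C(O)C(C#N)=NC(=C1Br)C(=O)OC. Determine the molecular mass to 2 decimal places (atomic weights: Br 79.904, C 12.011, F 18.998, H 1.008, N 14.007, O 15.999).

325.04 g/mol

First, the molecular formula is C9H4BrF3N2O3 (counting implicit H from valence).
  Br: 1 × 79.904 = 79.904
  C: 9 × 12.011 = 108.099
  F: 3 × 18.998 = 56.994
  H: 4 × 1.008 = 4.032
  N: 2 × 14.007 = 28.014
  O: 3 × 15.999 = 47.997
Sum: 1×79.904 + 9×12.011 + 3×18.998 + 4×1.008 + 2×14.007 + 3×15.999 = 325.040 → 325.04 g/mol.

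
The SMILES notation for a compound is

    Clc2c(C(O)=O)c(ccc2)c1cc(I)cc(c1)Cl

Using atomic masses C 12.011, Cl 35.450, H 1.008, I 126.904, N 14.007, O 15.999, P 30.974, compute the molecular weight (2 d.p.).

393.00 g/mol

First, the molecular formula is C13H7Cl2IO2 (counting implicit H from valence).
  C: 13 × 12.011 = 156.143
  Cl: 2 × 35.450 = 70.900
  H: 7 × 1.008 = 7.056
  I: 1 × 126.904 = 126.904
  O: 2 × 15.999 = 31.998
Sum: 13×12.011 + 2×35.450 + 7×1.008 + 1×126.904 + 2×15.999 = 393.001 → 393.00 g/mol.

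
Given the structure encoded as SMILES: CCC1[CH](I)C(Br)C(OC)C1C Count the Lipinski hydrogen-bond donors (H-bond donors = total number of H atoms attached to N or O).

Donors: find every N or O and count the H atoms it carries.
  atom 9 (O): bond orders sum to 2 → 0 H
Lipinski HBD = 0.

0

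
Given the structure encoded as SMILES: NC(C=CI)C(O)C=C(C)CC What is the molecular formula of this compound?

C9H16INO

Walk through each heavy atom and fill implicit hydrogens from standard valence (C 4, N 3, O 2, S 2, halogen 1):
  atom 1: N, bond orders sum to 1 (valence 3) → 2 H
  atom 2: C, bond orders sum to 3 (valence 4) → 1 H
  atom 3: C, bond orders sum to 3 (valence 4) → 1 H
  atom 4: C, bond orders sum to 3 (valence 4) → 1 H
  atom 5: I (halogen, monovalent) → 0 H
  atom 6: C, bond orders sum to 3 (valence 4) → 1 H
  atom 7: O, bond orders sum to 1 (valence 2) → 1 H
  atom 8: C, bond orders sum to 3 (valence 4) → 1 H
  atom 9: C, bond orders sum to 4 (valence 4) → 0 H
  atom 10: C, bond orders sum to 1 (valence 4) → 3 H
  atom 11: C, bond orders sum to 2 (valence 4) → 2 H
  atom 12: C, bond orders sum to 1 (valence 4) → 3 H
Totals → C:9, H:16, I:1, N:1, O:1.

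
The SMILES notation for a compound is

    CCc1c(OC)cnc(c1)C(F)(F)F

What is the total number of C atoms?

9

Count every carbon token in the SMILES (each C, including those in ring-closure positions and inside branches).
Carbon count: 9.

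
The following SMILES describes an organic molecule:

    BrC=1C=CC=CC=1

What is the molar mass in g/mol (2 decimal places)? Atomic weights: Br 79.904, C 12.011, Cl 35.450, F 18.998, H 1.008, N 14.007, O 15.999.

First, the molecular formula is C6H5Br (counting implicit H from valence).
  Br: 1 × 79.904 = 79.904
  C: 6 × 12.011 = 72.066
  H: 5 × 1.008 = 5.040
Sum: 1×79.904 + 6×12.011 + 5×1.008 = 157.010 → 157.01 g/mol.

157.01 g/mol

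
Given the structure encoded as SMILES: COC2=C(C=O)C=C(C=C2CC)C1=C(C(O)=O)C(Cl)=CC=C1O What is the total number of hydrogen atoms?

15

Walk through each heavy atom and fill implicit hydrogens from standard valence (C 4, N 3, O 2, S 2, halogen 1):
  atom 1: C, bond orders sum to 1 (valence 4) → 3 H
  atom 2: O, bond orders sum to 2 (valence 2) → 0 H
  atom 3: C, bond orders sum to 4 (valence 4) → 0 H
  atom 4: C, bond orders sum to 4 (valence 4) → 0 H
  atom 5: C, bond orders sum to 3 (valence 4) → 1 H
  atom 6: O, bond orders sum to 2 (valence 2) → 0 H
  atom 7: C, bond orders sum to 3 (valence 4) → 1 H
  atom 8: C, bond orders sum to 4 (valence 4) → 0 H
  atom 9: C, bond orders sum to 3 (valence 4) → 1 H
  atom 10: C, bond orders sum to 4 (valence 4) → 0 H
  atom 11: C, bond orders sum to 2 (valence 4) → 2 H
  atom 12: C, bond orders sum to 1 (valence 4) → 3 H
  atom 13: C, bond orders sum to 4 (valence 4) → 0 H
  atom 14: C, bond orders sum to 4 (valence 4) → 0 H
  atom 15: C, bond orders sum to 4 (valence 4) → 0 H
  atom 16: O, bond orders sum to 1 (valence 2) → 1 H
  atom 17: O, bond orders sum to 2 (valence 2) → 0 H
  atom 18: C, bond orders sum to 4 (valence 4) → 0 H
  atom 19: Cl (halogen, monovalent) → 0 H
  atom 20: C, bond orders sum to 3 (valence 4) → 1 H
  atom 21: C, bond orders sum to 3 (valence 4) → 1 H
  atom 22: C, bond orders sum to 4 (valence 4) → 0 H
  atom 23: O, bond orders sum to 1 (valence 2) → 1 H
Total hydrogens: 15.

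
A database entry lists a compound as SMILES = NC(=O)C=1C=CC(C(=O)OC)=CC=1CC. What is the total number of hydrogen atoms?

Walk through each heavy atom and fill implicit hydrogens from standard valence (C 4, N 3, O 2, S 2, halogen 1):
  atom 1: N, bond orders sum to 1 (valence 3) → 2 H
  atom 2: C, bond orders sum to 4 (valence 4) → 0 H
  atom 3: O, bond orders sum to 2 (valence 2) → 0 H
  atom 4: C, bond orders sum to 4 (valence 4) → 0 H
  atom 5: C, bond orders sum to 3 (valence 4) → 1 H
  atom 6: C, bond orders sum to 3 (valence 4) → 1 H
  atom 7: C, bond orders sum to 4 (valence 4) → 0 H
  atom 8: C, bond orders sum to 4 (valence 4) → 0 H
  atom 9: O, bond orders sum to 2 (valence 2) → 0 H
  atom 10: O, bond orders sum to 2 (valence 2) → 0 H
  atom 11: C, bond orders sum to 1 (valence 4) → 3 H
  atom 12: C, bond orders sum to 3 (valence 4) → 1 H
  atom 13: C, bond orders sum to 4 (valence 4) → 0 H
  atom 14: C, bond orders sum to 2 (valence 4) → 2 H
  atom 15: C, bond orders sum to 1 (valence 4) → 3 H
Total hydrogens: 13.

13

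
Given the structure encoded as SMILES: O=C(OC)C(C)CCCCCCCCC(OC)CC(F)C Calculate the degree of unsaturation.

1

Molecular formula: C17H33FO3.
DoU = (2C + 2 + N − H − X) / 2, where X is the halogen count and O/S are ignored.
    = (2·17 + 2 + 0 − 33 − 1) / 2 = 2 / 2 = 1.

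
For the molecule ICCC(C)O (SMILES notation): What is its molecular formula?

C4H9IO

Walk through each heavy atom and fill implicit hydrogens from standard valence (C 4, N 3, O 2, S 2, halogen 1):
  atom 1: I (halogen, monovalent) → 0 H
  atom 2: C, bond orders sum to 2 (valence 4) → 2 H
  atom 3: C, bond orders sum to 2 (valence 4) → 2 H
  atom 4: C, bond orders sum to 3 (valence 4) → 1 H
  atom 5: C, bond orders sum to 1 (valence 4) → 3 H
  atom 6: O, bond orders sum to 1 (valence 2) → 1 H
Totals → C:4, H:9, I:1, O:1.
In Hill order: C4H9IO.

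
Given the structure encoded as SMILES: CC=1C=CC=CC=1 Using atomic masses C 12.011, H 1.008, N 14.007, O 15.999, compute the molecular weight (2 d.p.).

92.14 g/mol

First, the molecular formula is C7H8 (counting implicit H from valence).
  C: 7 × 12.011 = 84.077
  H: 8 × 1.008 = 8.064
Sum: 7×12.011 + 8×1.008 = 92.141 → 92.14 g/mol.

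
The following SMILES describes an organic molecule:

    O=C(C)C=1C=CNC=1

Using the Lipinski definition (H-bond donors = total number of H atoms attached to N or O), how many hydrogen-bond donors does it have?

1

Donors: find every N or O and count the H atoms it carries.
  atom 1 (O): bond orders sum to 2 → 0 H
  atom 7 (N): bond orders sum to 2 → 1 H
Lipinski HBD = 1.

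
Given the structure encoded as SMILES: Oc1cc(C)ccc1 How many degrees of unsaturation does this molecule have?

4

Molecular formula: C7H8O.
DoU = (2C + 2 + N − H − X) / 2, where X is the halogen count and O/S are ignored.
    = (2·7 + 2 + 0 − 8 − 0) / 2 = 8 / 2 = 4.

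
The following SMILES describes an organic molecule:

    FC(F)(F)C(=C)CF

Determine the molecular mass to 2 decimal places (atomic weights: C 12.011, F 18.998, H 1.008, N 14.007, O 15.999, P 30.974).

128.07 g/mol

First, the molecular formula is C4H4F4 (counting implicit H from valence).
  C: 4 × 12.011 = 48.044
  F: 4 × 18.998 = 75.992
  H: 4 × 1.008 = 4.032
Sum: 4×12.011 + 4×18.998 + 4×1.008 = 128.068 → 128.07 g/mol.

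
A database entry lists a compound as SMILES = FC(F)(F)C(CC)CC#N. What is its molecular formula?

C6H8F3N

Walk through each heavy atom and fill implicit hydrogens from standard valence (C 4, N 3, O 2, S 2, halogen 1):
  atom 1: F (halogen, monovalent) → 0 H
  atom 2: C, bond orders sum to 4 (valence 4) → 0 H
  atom 3: F (halogen, monovalent) → 0 H
  atom 4: F (halogen, monovalent) → 0 H
  atom 5: C, bond orders sum to 3 (valence 4) → 1 H
  atom 6: C, bond orders sum to 2 (valence 4) → 2 H
  atom 7: C, bond orders sum to 1 (valence 4) → 3 H
  atom 8: C, bond orders sum to 2 (valence 4) → 2 H
  atom 9: C, bond orders sum to 4 (valence 4) → 0 H
  atom 10: N, bond orders sum to 3 (valence 3) → 0 H
Totals → C:6, H:8, F:3, N:1.
In Hill order: C6H8F3N.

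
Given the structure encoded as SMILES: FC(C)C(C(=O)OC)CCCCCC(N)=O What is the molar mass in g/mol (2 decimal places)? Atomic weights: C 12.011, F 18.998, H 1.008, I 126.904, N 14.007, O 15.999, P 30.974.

233.28 g/mol

First, the molecular formula is C11H20FNO3 (counting implicit H from valence).
  C: 11 × 12.011 = 132.121
  F: 1 × 18.998 = 18.998
  H: 20 × 1.008 = 20.160
  N: 1 × 14.007 = 14.007
  O: 3 × 15.999 = 47.997
Sum: 11×12.011 + 1×18.998 + 20×1.008 + 1×14.007 + 3×15.999 = 233.283 → 233.28 g/mol.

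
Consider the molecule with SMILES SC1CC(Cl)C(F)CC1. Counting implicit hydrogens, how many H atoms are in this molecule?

10

Walk through each heavy atom and fill implicit hydrogens from standard valence (C 4, N 3, O 2, S 2, halogen 1):
  atom 1: S, bond orders sum to 1 (valence 2) → 1 H
  atom 2: C, bond orders sum to 3 (valence 4) → 1 H
  atom 3: C, bond orders sum to 2 (valence 4) → 2 H
  atom 4: C, bond orders sum to 3 (valence 4) → 1 H
  atom 5: Cl (halogen, monovalent) → 0 H
  atom 6: C, bond orders sum to 3 (valence 4) → 1 H
  atom 7: F (halogen, monovalent) → 0 H
  atom 8: C, bond orders sum to 2 (valence 4) → 2 H
  atom 9: C, bond orders sum to 2 (valence 4) → 2 H
Total hydrogens: 10.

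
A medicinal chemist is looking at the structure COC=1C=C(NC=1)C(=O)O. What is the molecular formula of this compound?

C6H7NO3

Walk through each heavy atom and fill implicit hydrogens from standard valence (C 4, N 3, O 2, S 2, halogen 1):
  atom 1: C, bond orders sum to 1 (valence 4) → 3 H
  atom 2: O, bond orders sum to 2 (valence 2) → 0 H
  atom 3: C, bond orders sum to 4 (valence 4) → 0 H
  atom 4: C, bond orders sum to 3 (valence 4) → 1 H
  atom 5: C, bond orders sum to 4 (valence 4) → 0 H
  atom 6: N, bond orders sum to 2 (valence 3) → 1 H
  atom 7: C, bond orders sum to 3 (valence 4) → 1 H
  atom 8: C, bond orders sum to 4 (valence 4) → 0 H
  atom 9: O, bond orders sum to 2 (valence 2) → 0 H
  atom 10: O, bond orders sum to 1 (valence 2) → 1 H
Totals → C:6, H:7, N:1, O:3.
In Hill order: C6H7NO3.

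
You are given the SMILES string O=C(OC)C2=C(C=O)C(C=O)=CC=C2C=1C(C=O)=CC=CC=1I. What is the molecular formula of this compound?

Walk through each heavy atom and fill implicit hydrogens from standard valence (C 4, N 3, O 2, S 2, halogen 1):
  atom 1: O, bond orders sum to 2 (valence 2) → 0 H
  atom 2: C, bond orders sum to 4 (valence 4) → 0 H
  atom 3: O, bond orders sum to 2 (valence 2) → 0 H
  atom 4: C, bond orders sum to 1 (valence 4) → 3 H
  atom 5: C, bond orders sum to 4 (valence 4) → 0 H
  atom 6: C, bond orders sum to 4 (valence 4) → 0 H
  atom 7: C, bond orders sum to 3 (valence 4) → 1 H
  atom 8: O, bond orders sum to 2 (valence 2) → 0 H
  atom 9: C, bond orders sum to 4 (valence 4) → 0 H
  atom 10: C, bond orders sum to 3 (valence 4) → 1 H
  atom 11: O, bond orders sum to 2 (valence 2) → 0 H
  atom 12: C, bond orders sum to 3 (valence 4) → 1 H
  atom 13: C, bond orders sum to 3 (valence 4) → 1 H
  atom 14: C, bond orders sum to 4 (valence 4) → 0 H
  atom 15: C, bond orders sum to 4 (valence 4) → 0 H
  atom 16: C, bond orders sum to 4 (valence 4) → 0 H
  atom 17: C, bond orders sum to 3 (valence 4) → 1 H
  atom 18: O, bond orders sum to 2 (valence 2) → 0 H
  atom 19: C, bond orders sum to 3 (valence 4) → 1 H
  atom 20: C, bond orders sum to 3 (valence 4) → 1 H
  atom 21: C, bond orders sum to 3 (valence 4) → 1 H
  atom 22: C, bond orders sum to 4 (valence 4) → 0 H
  atom 23: I (halogen, monovalent) → 0 H
Totals → C:17, H:11, I:1, O:5.

C17H11IO5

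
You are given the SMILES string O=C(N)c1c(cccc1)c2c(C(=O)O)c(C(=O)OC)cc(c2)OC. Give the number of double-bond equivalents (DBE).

11

Molecular formula: C17H15NO6.
DoU = (2C + 2 + N − H − X) / 2, where X is the halogen count and O/S are ignored.
    = (2·17 + 2 + 1 − 15 − 0) / 2 = 22 / 2 = 11.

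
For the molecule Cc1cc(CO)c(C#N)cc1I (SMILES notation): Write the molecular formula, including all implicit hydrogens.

C9H8INO

Walk through each heavy atom and fill implicit hydrogens from standard valence (C 4, N 3, O 2, S 2, halogen 1); for lowercase aromatic atoms, an aromatic c carries 1 H when it has two neighbours and 0 H with three, and aromatic n carries 0 H:
  atom 1: C, bond orders sum to 1 (valence 4) → 3 H
  atom 2: aromatic c, 3 neighbours → 0 H
  atom 3: aromatic c, 2 neighbours → 1 H
  atom 4: aromatic c, 3 neighbours → 0 H
  atom 5: C, bond orders sum to 2 (valence 4) → 2 H
  atom 6: O, bond orders sum to 1 (valence 2) → 1 H
  atom 7: aromatic c, 3 neighbours → 0 H
  atom 8: C, bond orders sum to 4 (valence 4) → 0 H
  atom 9: N, bond orders sum to 3 (valence 3) → 0 H
  atom 10: aromatic c, 2 neighbours → 1 H
  atom 11: aromatic c, 3 neighbours → 0 H
  atom 12: I (halogen, monovalent) → 0 H
Totals → C:9, H:8, I:1, N:1, O:1.
In Hill order: C9H8INO.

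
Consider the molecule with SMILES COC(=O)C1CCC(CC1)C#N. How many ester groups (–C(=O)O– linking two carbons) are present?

1

The ester motif appears at heavy-atom position 3 in the SMILES.
Other groups present: 1 nitrile.
Ester count: 1.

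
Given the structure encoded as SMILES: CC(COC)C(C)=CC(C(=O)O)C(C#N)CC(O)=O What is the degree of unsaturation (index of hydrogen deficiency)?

Degree of unsaturation = (number of rings) + (number of π bonds).
Ring closures in the SMILES: 0.
π bonds: 3 double bonds (each 1 DoU), 1 triple bond (each 2 DoU) → 5 DoU from unsaturation.
Total DoU = 0 + 5 = 5.

5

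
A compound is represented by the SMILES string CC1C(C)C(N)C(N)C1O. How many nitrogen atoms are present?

2

Scan the SMILES for N atoms (remember two-letter symbols like Cl and Br are single atoms).
Nitrogen count: 2.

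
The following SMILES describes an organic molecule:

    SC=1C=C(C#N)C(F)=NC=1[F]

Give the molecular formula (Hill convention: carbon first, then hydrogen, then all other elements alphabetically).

C6H2F2N2S

Walk through each heavy atom and fill implicit hydrogens from standard valence (C 4, N 3, O 2, S 2, halogen 1):
  atom 1: S, bond orders sum to 1 (valence 2) → 1 H
  atom 2: C, bond orders sum to 4 (valence 4) → 0 H
  atom 3: C, bond orders sum to 3 (valence 4) → 1 H
  atom 4: C, bond orders sum to 4 (valence 4) → 0 H
  atom 5: C, bond orders sum to 4 (valence 4) → 0 H
  atom 6: N, bond orders sum to 3 (valence 3) → 0 H
  atom 7: C, bond orders sum to 4 (valence 4) → 0 H
  atom 8: F (halogen, monovalent) → 0 H
  atom 9: N, bond orders sum to 3 (valence 3) → 0 H
  atom 10: C, bond orders sum to 4 (valence 4) → 0 H
  atom 11: F with explicit H count 0
Totals → C:6, H:2, F:2, N:2, S:1.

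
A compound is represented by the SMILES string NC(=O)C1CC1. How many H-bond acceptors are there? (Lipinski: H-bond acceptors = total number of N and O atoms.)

N atoms: 1; O atoms: 1.
Lipinski HBA = 1 + 1 = 2.

2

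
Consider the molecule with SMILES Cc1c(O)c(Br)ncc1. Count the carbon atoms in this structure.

6

Count every carbon token in the SMILES (each C, including those in ring-closure positions and inside branches).
Carbon count: 6.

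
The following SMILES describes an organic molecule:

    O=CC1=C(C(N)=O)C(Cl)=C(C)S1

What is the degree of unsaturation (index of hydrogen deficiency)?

Degree of unsaturation = (number of rings) + (number of π bonds).
Ring closures in the SMILES: 1.
π bonds: 4 double bonds (each 1 DoU) → 4 DoU from unsaturation.
Total DoU = 1 + 4 = 5.

5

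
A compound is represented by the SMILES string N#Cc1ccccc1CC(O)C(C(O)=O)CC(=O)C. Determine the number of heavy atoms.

19

Every atom symbol written in the SMILES (organic subset) is one heavy atom; implicit H are not written.
Heavy atoms by element → C:14, N:1, O:4.
Total: 19.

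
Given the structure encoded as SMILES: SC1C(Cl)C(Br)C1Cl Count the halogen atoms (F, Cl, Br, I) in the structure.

Halogen atoms appear at heavy-atom positions 4, 6, 8 (1×Br, 2×Cl).
Other groups present: 1 thiol.
Halogen count: 3.

3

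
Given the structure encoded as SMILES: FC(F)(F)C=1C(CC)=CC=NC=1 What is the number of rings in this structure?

In SMILES, each pair of matching ring-closure digits denotes one ring-closing bond; the number of such bonds equals the number of independent rings.
Ring-closure bonds here: 1.

1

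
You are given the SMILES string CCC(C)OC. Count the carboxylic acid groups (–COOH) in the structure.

Scan the SMILES for the carboxylic acid motif — none present.
Groups that are present: 1 ether.

0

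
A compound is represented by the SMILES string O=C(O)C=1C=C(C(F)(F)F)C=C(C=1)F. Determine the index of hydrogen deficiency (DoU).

Molecular formula: C8H4F4O2.
DoU = (2C + 2 + N − H − X) / 2, where X is the halogen count and O/S are ignored.
    = (2·8 + 2 + 0 − 4 − 4) / 2 = 10 / 2 = 5.

5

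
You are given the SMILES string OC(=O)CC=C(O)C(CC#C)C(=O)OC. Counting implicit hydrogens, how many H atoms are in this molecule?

Walk through each heavy atom and fill implicit hydrogens from standard valence (C 4, N 3, O 2, S 2, halogen 1):
  atom 1: O, bond orders sum to 1 (valence 2) → 1 H
  atom 2: C, bond orders sum to 4 (valence 4) → 0 H
  atom 3: O, bond orders sum to 2 (valence 2) → 0 H
  atom 4: C, bond orders sum to 2 (valence 4) → 2 H
  atom 5: C, bond orders sum to 3 (valence 4) → 1 H
  atom 6: C, bond orders sum to 4 (valence 4) → 0 H
  atom 7: O, bond orders sum to 1 (valence 2) → 1 H
  atom 8: C, bond orders sum to 3 (valence 4) → 1 H
  atom 9: C, bond orders sum to 2 (valence 4) → 2 H
  atom 10: C, bond orders sum to 4 (valence 4) → 0 H
  atom 11: C, bond orders sum to 3 (valence 4) → 1 H
  atom 12: C, bond orders sum to 4 (valence 4) → 0 H
  atom 13: O, bond orders sum to 2 (valence 2) → 0 H
  atom 14: O, bond orders sum to 2 (valence 2) → 0 H
  atom 15: C, bond orders sum to 1 (valence 4) → 3 H
Total hydrogens: 12.

12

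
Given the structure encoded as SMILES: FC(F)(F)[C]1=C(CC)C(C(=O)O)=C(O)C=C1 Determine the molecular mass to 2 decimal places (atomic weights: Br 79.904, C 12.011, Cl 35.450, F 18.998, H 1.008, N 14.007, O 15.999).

234.17 g/mol

First, the molecular formula is C10H9F3O3 (counting implicit H from valence).
  C: 10 × 12.011 = 120.110
  F: 3 × 18.998 = 56.994
  H: 9 × 1.008 = 9.072
  O: 3 × 15.999 = 47.997
Sum: 10×12.011 + 3×18.998 + 9×1.008 + 3×15.999 = 234.173 → 234.17 g/mol.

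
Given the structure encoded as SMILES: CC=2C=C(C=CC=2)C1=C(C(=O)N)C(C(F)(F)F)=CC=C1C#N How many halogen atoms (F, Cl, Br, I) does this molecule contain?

Halogen atoms appear at heavy-atom positions 15, 16, 17 (3×F).
Other groups present: 1 amide, 1 nitrile.
Halogen count: 3.

3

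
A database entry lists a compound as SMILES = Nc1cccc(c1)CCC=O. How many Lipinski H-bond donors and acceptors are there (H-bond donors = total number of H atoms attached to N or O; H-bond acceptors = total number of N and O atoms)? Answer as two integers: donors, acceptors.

Donors: find every N or O and count the H atoms it carries.
  atom 1 (N): bond orders sum to 1 → 2 H
  atom 11 (O): bond orders sum to 2 → 0 H
Lipinski HBD = 2.
Acceptors: N atoms = 1, O atoms = 1 → HBA = 2.

2, 2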